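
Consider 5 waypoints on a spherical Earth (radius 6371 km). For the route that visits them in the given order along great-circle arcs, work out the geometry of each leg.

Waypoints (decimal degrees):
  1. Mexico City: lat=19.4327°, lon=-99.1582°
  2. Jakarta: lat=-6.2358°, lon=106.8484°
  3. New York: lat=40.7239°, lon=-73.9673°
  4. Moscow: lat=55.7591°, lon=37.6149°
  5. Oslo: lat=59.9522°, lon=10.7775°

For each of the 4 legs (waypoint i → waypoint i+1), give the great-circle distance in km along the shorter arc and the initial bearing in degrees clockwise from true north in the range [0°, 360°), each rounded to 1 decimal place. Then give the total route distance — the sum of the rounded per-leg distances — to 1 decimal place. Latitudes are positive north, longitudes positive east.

Leg 1: φ1=0.3391646, φ2=-0.1088352, Δφ=-0.4479998, Δλ=3.5954935 rad; a=sin²(Δφ/2)+cosφ1·cosφ2·sin²(Δλ/2)=0.9393340297; c=2·atan2(√a, √(1-a))=2.643861530; dist=6371·c=16844.042 ≈ 16844.0 km; running total=16844.0 km
Leg 1 bearing: y=sinΔλ·cosφ2=-0.43588035, x=cosφ1·sinφ2-sinφ1·cosφ2·cosΔλ=0.19480955; θ=atan2(y, x)=-65.9185° <0 so +360° → 294.0815° ≈ 294.1°
Leg 2: φ1=-0.1088352, φ2=0.7107661, Δφ=0.8196014, Δλ=-3.1558293 rad; a=sin²(Δφ/2)+cosφ1·cosφ2·sin²(Δλ/2)=0.9120837316; c=2·atan2(√a, √(1-a))=2.539526937; dist=6371·c=16179.326 ≈ 16179.3 km; running total=33023.3 km
Leg 2 bearing: y=sinΔλ·cosφ2=0.01078906, x=cosφ1·sinφ2-sinφ1·cosφ2·cosΔλ=0.56624340; θ=atan2(y, x)=1.0916° ≈ 1.1°
Leg 3: φ1=0.7107661, φ2=0.9731799, Δφ=0.2624137, Δλ=1.9474768 rad; a=sin²(Δφ/2)+cosφ1·cosφ2·sin²(Δλ/2)=0.3087591602; c=2·atan2(√a, √(1-a))=1.178315611; dist=6371·c=7507.049 ≈ 7507.0 km; running total=40530.3 km
Leg 3 bearing: y=sinΔλ·cosφ2=0.52322504, x=cosφ1·sinφ2-sinφ1·cosφ2·cosΔλ=0.76154010; θ=atan2(y, x)=34.4915° ≈ 34.5°
Leg 4: φ1=0.9731799, φ2=1.0463633, Δφ=0.0731834, Δλ=-0.4684010 rad; a=sin²(Δφ/2)+cosφ1·cosφ2·sin²(Δλ/2)=0.0165114523; c=2·atan2(√a, √(1-a))=0.257706323; dist=6371·c=1641.847 ≈ 1641.8 km; running total=42172.1 km
Leg 4 bearing: y=sinΔλ·cosφ2=-0.22605614, x=cosφ1·sinφ2-sinφ1·cosφ2·cosΔλ=0.11770267; θ=atan2(y, x)=-62.4950° <0 so +360° → 297.5050° ≈ 297.5°

Leg 1: dist=16844.0 km, bearing=294.1°
Leg 2: dist=16179.3 km, bearing=1.1°
Leg 3: dist=7507.0 km, bearing=34.5°
Leg 4: dist=1641.8 km, bearing=297.5°
Total: 42172.1 km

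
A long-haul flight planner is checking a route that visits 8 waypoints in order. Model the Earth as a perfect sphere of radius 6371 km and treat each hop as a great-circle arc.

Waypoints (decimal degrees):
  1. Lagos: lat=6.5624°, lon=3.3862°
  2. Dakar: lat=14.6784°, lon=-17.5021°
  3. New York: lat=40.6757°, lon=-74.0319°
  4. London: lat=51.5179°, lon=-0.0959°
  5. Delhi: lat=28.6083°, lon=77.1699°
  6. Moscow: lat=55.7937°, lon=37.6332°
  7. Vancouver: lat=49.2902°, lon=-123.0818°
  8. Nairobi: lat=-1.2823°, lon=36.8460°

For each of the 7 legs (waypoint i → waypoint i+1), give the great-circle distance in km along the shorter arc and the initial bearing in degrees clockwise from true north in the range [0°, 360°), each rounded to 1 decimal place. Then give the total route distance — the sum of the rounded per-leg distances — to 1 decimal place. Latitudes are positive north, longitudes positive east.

Leg 1: dist=2452.4 km, bearing=293.3°
Leg 2: dist=6145.3 km, bearing=309.7°
Leg 3: dist=5576.2 km, bearing=51.2°
Leg 4: dist=6706.7 km, bearing=80.3°
Leg 5: dist=4341.9 km, bearing=325.4°
Leg 6: dist=8194.1 km, bearing=347.0°
Leg 7: dist=14345.0 km, bearing=26.2°
Total: 47761.6 km

Leg 1: φ1=0.1145355, φ2=0.2561864, Δφ=0.1416509, Δλ=-0.3645696 rad; a=sin²(Δφ/2)+cosφ1·cosφ2·sin²(Δλ/2)=0.0365884472; c=2·atan2(√a, √(1-a))=0.384934298; dist=6371·c=2452.416 ≈ 2452.4 km; running total=2452.4 km
Leg 1 bearing: y=sinΔλ·cosφ2=-0.34491072, x=cosφ1·sinφ2-sinφ1·cosφ2·cosΔλ=0.14844369; θ=atan2(y, x)=-66.7138° <0 so +360° → 293.2862° ≈ 293.3°
Leg 2: φ1=0.2561864, φ2=0.7099249, Δφ=0.4537385, Δλ=-0.9866311 rad; a=sin²(Δφ/2)+cosφ1·cosφ2·sin²(Δλ/2)=0.2151144701; c=2·atan2(√a, √(1-a))=0.964569081; dist=6371·c=6145.270 ≈ 6145.3 km; running total=8597.7 km
Leg 2 bearing: y=sinΔλ·cosφ2=-0.63264567, x=cosφ1·sinφ2-sinφ1·cosφ2·cosΔλ=0.52451920; θ=atan2(y, x)=-50.3383° <0 so +360° → 309.6617° ≈ 309.7°
Leg 3: φ1=0.7099249, φ2=0.8991570, Δφ=0.1892321, Δλ=1.2904266 rad; a=sin²(Δφ/2)+cosφ1·cosφ2·sin²(Δλ/2)=0.1795987321; c=2·atan2(√a, √(1-a))=0.875253148; dist=6371·c=5576.238 ≈ 5576.2 km; running total=14173.9 km
Leg 3 bearing: y=sinΔλ·cosφ2=0.59797246, x=cosφ1·sinφ2-sinφ1·cosφ2·cosΔλ=0.48145722; θ=atan2(y, x)=51.1607° ≈ 51.2°
Leg 4: φ1=0.8991570, φ2=0.4993090, Δφ=-0.3998480, Δλ=1.3485426 rad; a=sin²(Δφ/2)+cosφ1·cosφ2·sin²(Δλ/2)=0.2523796358; c=2·atan2(√a, √(1-a))=1.052684421; dist=6371·c=6706.652 ≈ 6706.7 km; running total=20880.6 km
Leg 4 bearing: y=sinΔλ·cosφ2=0.85631971, x=cosφ1·sinφ2-sinφ1·cosφ2·cosΔλ=0.14646905; θ=atan2(y, x)=80.2938° ≈ 80.3°
Leg 5: φ1=0.4993090, φ2=0.9737838, Δφ=0.4744747, Δλ=-0.6900456 rad; a=sin²(Δφ/2)+cosφ1·cosφ2·sin²(Δλ/2)=0.1116904278; c=2·atan2(√a, √(1-a))=0.681515097; dist=6371·c=4341.933 ≈ 4341.9 km; running total=25222.5 km
Leg 5 bearing: y=sinΔλ·cosφ2=-0.35786462, x=cosφ1·sinφ2-sinφ1·cosφ2·cosΔλ=0.51845503; θ=atan2(y, x)=-34.6155° <0 so +360° → 325.3845° ≈ 325.4°
Leg 6: φ1=0.9737838, φ2=0.8602763, Δφ=-0.1135075, Δλ=-2.8050059 rad; a=sin²(Δφ/2)+cosφ1·cosφ2·sin²(Δλ/2)=0.3595961199; c=2·atan2(√a, √(1-a))=1.286160697; dist=6371·c=8194.130 ≈ 8194.1 km; running total=33416.6 km
Leg 6 bearing: y=sinΔλ·cosφ2=-0.21540960, x=cosφ1·sinφ2-sinφ1·cosφ2·cosΔλ=0.93527841; θ=atan2(y, x)=-12.9700° <0 so +360° → 347.0300° ≈ 347.0°
Leg 7: φ1=0.8602763, φ2=-0.0223804, Δφ=-0.8826566, Δλ=2.7912667 rad; a=sin²(Δφ/2)+cosφ1·cosφ2·sin²(Δλ/2)=0.8147111502; c=2·atan2(√a, √(1-a))=2.251605875; dist=6371·c=14344.981 ≈ 14345.0 km; running total=47761.6 km
Leg 7 bearing: y=sinΔλ·cosφ2=0.34311806, x=cosφ1·sinφ2-sinφ1·cosφ2·cosΔλ=0.69720698; θ=atan2(y, x)=26.2033° ≈ 26.2°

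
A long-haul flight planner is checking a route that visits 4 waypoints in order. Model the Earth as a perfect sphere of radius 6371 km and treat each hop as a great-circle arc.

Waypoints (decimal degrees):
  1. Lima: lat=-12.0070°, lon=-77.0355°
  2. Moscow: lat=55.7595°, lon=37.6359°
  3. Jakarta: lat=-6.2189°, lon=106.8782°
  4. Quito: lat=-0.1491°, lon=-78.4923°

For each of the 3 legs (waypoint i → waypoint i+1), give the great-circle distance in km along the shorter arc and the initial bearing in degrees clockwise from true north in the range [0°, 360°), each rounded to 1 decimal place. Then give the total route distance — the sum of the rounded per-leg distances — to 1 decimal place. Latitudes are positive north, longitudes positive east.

Leg 1: φ1=-0.2095617, φ2=0.9731869, Δφ=1.1827485, Δλ=2.0013935 rad; a=sin²(Δφ/2)+cosφ1·cosφ2·sin²(Δλ/2)=0.7008513525; c=2·atan2(√a, √(1-a))=1.984171731; dist=6371·c=12641.158 ≈ 12641.2 km; running total=12641.2 km
Leg 1 bearing: y=sinΔλ·cosφ2=0.51130566, x=cosφ1·sinφ2-sinφ1·cosφ2·cosΔλ=0.75973776; θ=atan2(y, x)=33.9407° ≈ 33.9°
Leg 2: φ1=0.9731869, φ2=-0.1085403, Δφ=-1.0817271, Δλ=1.2085061 rad; a=sin²(Δφ/2)+cosφ1·cosφ2·sin²(Δλ/2)=0.4456534818; c=2·atan2(√a, √(1-a))=1.461888125; dist=6371·c=9313.689 ≈ 9313.7 km; running total=21954.9 km
Leg 2 bearing: y=sinΔλ·cosφ2=0.92958486, x=cosφ1·sinφ2-sinφ1·cosφ2·cosΔλ=-0.35221841; θ=atan2(y, x)=110.7516° ≈ 110.8°
Leg 3: φ1=-0.1085403, φ2=-0.0026023, Δφ=0.1059380, Δλ=-3.2353256 rad; a=sin²(Δφ/2)+cosφ1·cosφ2·sin²(Δλ/2)=0.9947330768; c=2·atan2(√a, √(1-a))=2.996317795; dist=6371·c=19089.541 ≈ 19089.5 km; running total=41044.4 km
Leg 3 bearing: y=sinΔλ·cosφ2=0.09359540, x=cosφ1·sinφ2-sinφ1·cosφ2·cosΔλ=-0.11043837; θ=atan2(y, x)=139.7191° ≈ 139.7°

Leg 1: dist=12641.2 km, bearing=33.9°
Leg 2: dist=9313.7 km, bearing=110.8°
Leg 3: dist=19089.5 km, bearing=139.7°
Total: 41044.4 km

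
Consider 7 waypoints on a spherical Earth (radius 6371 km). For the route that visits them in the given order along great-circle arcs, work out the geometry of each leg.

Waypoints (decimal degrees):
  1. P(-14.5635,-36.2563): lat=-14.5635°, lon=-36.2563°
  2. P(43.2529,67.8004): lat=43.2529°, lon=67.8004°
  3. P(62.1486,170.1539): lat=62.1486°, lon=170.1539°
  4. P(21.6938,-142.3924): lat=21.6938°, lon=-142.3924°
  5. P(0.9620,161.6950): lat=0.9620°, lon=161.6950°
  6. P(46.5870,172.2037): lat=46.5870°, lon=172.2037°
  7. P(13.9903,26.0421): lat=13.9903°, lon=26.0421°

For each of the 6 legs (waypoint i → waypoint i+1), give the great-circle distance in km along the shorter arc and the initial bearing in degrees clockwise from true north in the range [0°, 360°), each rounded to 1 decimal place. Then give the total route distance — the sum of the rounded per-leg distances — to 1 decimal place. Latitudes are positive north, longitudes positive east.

Leg 1: φ1=-0.2541810, φ2=0.7549055, Δφ=1.0090865, Δλ=1.8161320 rad; a=sin²(Δφ/2)+cosφ1·cosφ2·sin²(Δλ/2)=0.6717581838; c=2·atan2(√a, √(1-a))=1.921454888; dist=6371·c=12241.589 ≈ 12241.6 km; running total=12241.6 km
Leg 1 bearing: y=sinΔλ·cosφ2=0.70652687, x=cosφ1·sinφ2-sinφ1·cosφ2·cosΔλ=0.61872149; θ=atan2(y, x)=48.7906° ≈ 48.8°
Leg 2: φ1=0.7549055, φ2=1.0846977, Δφ=0.3297922, Δλ=1.7864056 rad; a=sin²(Δφ/2)+cosφ1·cosφ2·sin²(Δλ/2)=0.2334757449; c=2·atan2(√a, √(1-a))=1.008596755; dist=6371·c=6425.770 ≈ 6425.8 km; running total=18667.4 km
Leg 2 bearing: y=sinΔλ·cosφ2=0.45636303, x=cosφ1·sinφ2-sinφ1·cosφ2·cosΔλ=0.71245496; θ=atan2(y, x)=32.6416° ≈ 32.6°
Leg 3: φ1=1.0846977, φ2=0.3786282, Δφ=-0.7060695, Δλ=-5.4549620 rad; a=sin²(Δφ/2)+cosφ1·cosφ2·sin²(Δλ/2)=0.1898233617; c=2·atan2(√a, √(1-a))=0.901603281; dist=6371·c=5744.115 ≈ 5744.1 km; running total=24411.5 km
Leg 3 bearing: y=sinΔλ·cosφ2=0.68455039, x=cosφ1·sinφ2-sinφ1·cosφ2·cosΔλ=-0.38282186; θ=atan2(y, x)=119.2153° ≈ 119.2°
Leg 4: φ1=0.3786282, φ2=0.0167901, Δφ=-0.3618382, Δλ=5.3073263 rad; a=sin²(Δφ/2)+cosφ1·cosφ2·sin²(Δλ/2)=0.2365530719; c=2·atan2(√a, √(1-a))=1.015854502; dist=6371·c=6472.009 ≈ 6472.0 km; running total=30883.5 km
Leg 4 bearing: y=sinΔλ·cosφ2=-0.82806687, x=cosφ1·sinφ2-sinφ1·cosφ2·cosΔλ=-0.19154143; θ=atan2(y, x)=-103.0241° <0 so +360° → 256.9759° ≈ 257.0°
Leg 5: φ1=0.0167901, φ2=0.8130965, Δφ=0.7963065, Δλ=0.1834114 rad; a=sin²(Δφ/2)+cosφ1·cosφ2·sin²(Δλ/2)=0.1560869889; c=2·atan2(√a, √(1-a))=0.812306514; dist=6371·c=5175.205 ≈ 5175.2 km; running total=36058.7 km
Leg 5 bearing: y=sinΔλ·cosφ2=0.12534440, x=cosφ1·sinφ2-sinφ1·cosφ2·cosΔλ=0.71497143; θ=atan2(y, x)=9.9437° ≈ 9.9°
Leg 6: φ1=0.8130965, φ2=0.2441768, Δφ=-0.5689197, Δλ=-2.5510012 rad; a=sin²(Δφ/2)+cosφ1·cosφ2·sin²(Δλ/2)=0.6891446950; c=2·atan2(√a, √(1-a))=1.958743989; dist=6371·c=12479.158 ≈ 12479.2 km; running total=48537.9 km
Leg 6 bearing: y=sinΔλ·cosφ2=-0.54033432, x=cosφ1·sinφ2-sinφ1·cosφ2·cosΔλ=0.75162222; θ=atan2(y, x)=-35.7120° <0 so +360° → 324.2880° ≈ 324.3°

Leg 1: dist=12241.6 km, bearing=48.8°
Leg 2: dist=6425.8 km, bearing=32.6°
Leg 3: dist=5744.1 km, bearing=119.2°
Leg 4: dist=6472.0 km, bearing=257.0°
Leg 5: dist=5175.2 km, bearing=9.9°
Leg 6: dist=12479.2 km, bearing=324.3°
Total: 48537.9 km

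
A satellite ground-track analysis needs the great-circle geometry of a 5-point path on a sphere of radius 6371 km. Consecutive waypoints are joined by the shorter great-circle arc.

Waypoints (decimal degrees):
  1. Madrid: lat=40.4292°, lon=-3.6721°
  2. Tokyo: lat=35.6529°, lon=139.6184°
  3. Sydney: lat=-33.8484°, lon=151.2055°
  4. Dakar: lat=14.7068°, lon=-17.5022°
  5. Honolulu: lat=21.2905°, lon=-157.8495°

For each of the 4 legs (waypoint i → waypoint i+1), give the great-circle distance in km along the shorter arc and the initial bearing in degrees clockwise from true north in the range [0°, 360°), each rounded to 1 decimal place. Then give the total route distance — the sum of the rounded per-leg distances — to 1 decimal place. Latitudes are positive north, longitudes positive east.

Leg 1: φ1=0.7056227, φ2=0.6222605, Δφ=-0.0833622, Δλ=2.5008910 rad; a=sin²(Δφ/2)+cosφ1·cosφ2·sin²(Δλ/2)=0.5589312095; c=2·atan2(√a, √(1-a))=1.688933348; dist=6371·c=10760.194 ≈ 10760.2 km; running total=10760.2 km
Leg 1 bearing: y=sinΔλ·cosφ2=0.48571607, x=cosφ1·sinφ2-sinφ1·cosφ2·cosΔλ=0.86613414; θ=atan2(y, x)=29.2831° ≈ 29.3°
Leg 2: φ1=0.6222605, φ2=-0.5907660, Δφ=-1.2130265, Δλ=0.2022330 rad; a=sin²(Δφ/2)+cosφ1·cosφ2·sin²(Δλ/2)=0.3317834396; c=2·atan2(√a, √(1-a))=1.227669677; dist=6371·c=7821.484 ≈ 7821.5 km; running total=18581.7 km
Leg 2 bearing: y=sinΔλ·cosφ2=0.16681491, x=cosφ1·sinφ2-sinφ1·cosφ2·cosΔλ=-0.92681473; θ=atan2(y, x)=169.7967° ≈ 169.8°
Leg 3: φ1=-0.5907660, φ2=0.2566821, Δφ=0.8474481, Δλ=-2.9445048 rad; a=sin²(Δφ/2)+cosφ1·cosφ2·sin²(Δλ/2)=0.9645799481; c=2·atan2(√a, √(1-a))=2.762930114; dist=6371·c=17602.628 ≈ 17602.6 km; running total=36184.3 km
Leg 3 bearing: y=sinΔλ·cosφ2=-0.18939901, x=cosφ1·sinφ2-sinφ1·cosφ2·cosΔλ=-0.31747425; θ=atan2(y, x)=-149.1805° <0 so +360° → 210.8195° ≈ 210.8°
Leg 4: φ1=0.2566821, φ2=0.3715893, Δφ=0.1149072, Δλ=-2.4495225 rad; a=sin²(Δφ/2)+cosφ1·cosφ2·sin²(Δλ/2)=0.8008483992; c=2·atan2(√a, √(1-a))=2.216420125; dist=6371·c=14120.813 ≈ 14120.8 km; running total=50305.1 km
Leg 4 bearing: y=sinΔλ·cosφ2=-0.59458081, x=cosφ1·sinφ2-sinφ1·cosφ2·cosΔλ=0.53332412; θ=atan2(y, x)=-48.1087° <0 so +360° → 311.8913° ≈ 311.9°

Leg 1: dist=10760.2 km, bearing=29.3°
Leg 2: dist=7821.5 km, bearing=169.8°
Leg 3: dist=17602.6 km, bearing=210.8°
Leg 4: dist=14120.8 km, bearing=311.9°
Total: 50305.1 km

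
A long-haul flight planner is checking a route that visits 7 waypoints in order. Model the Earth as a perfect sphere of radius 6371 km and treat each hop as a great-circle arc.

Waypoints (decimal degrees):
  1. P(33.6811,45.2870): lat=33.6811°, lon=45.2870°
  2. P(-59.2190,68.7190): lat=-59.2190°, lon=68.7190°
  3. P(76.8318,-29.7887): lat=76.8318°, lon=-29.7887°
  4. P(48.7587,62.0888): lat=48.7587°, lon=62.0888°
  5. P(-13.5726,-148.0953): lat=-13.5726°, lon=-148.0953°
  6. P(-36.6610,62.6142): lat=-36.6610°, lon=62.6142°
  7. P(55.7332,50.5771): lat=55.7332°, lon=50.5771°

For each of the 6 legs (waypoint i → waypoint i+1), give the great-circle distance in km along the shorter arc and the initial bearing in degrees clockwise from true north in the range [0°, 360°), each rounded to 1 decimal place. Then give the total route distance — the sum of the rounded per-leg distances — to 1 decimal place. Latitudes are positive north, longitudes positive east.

Leg 1: dist=10554.3 km, bearing=168.2°
Leg 2: dist=16526.5 km, bearing=334.4°
Leg 3: dist=4819.6 km, bearing=73.7°
Leg 4: dist=15224.8 km, bearing=45.7°
Leg 5: dist=13568.7 km, bearing=208.9°
Leg 6: dist=10337.1 km, bearing=353.2°
Total: 71031.0 km

Leg 1: φ1=0.5878461, φ2=-1.0335665, Δφ=-1.6214126, Δλ=0.4089656 rad; a=sin²(Δφ/2)+cosφ1·cosφ2·sin²(Δλ/2)=0.5428568132; c=2·atan2(√a, √(1-a))=1.656615256; dist=6371·c=10554.296 ≈ 10554.3 km; running total=10554.3 km
Leg 1 bearing: y=sinΔλ·cosφ2=0.20350589, x=cosφ1·sinφ2-sinφ1·cosφ2·cosΔλ=-0.97531458; θ=atan2(y, x)=168.2140° ≈ 168.2°
Leg 2: φ1=-1.0335665, φ2=1.3409679, Δφ=2.3745344, Δλ=-1.7192837 rad; a=sin²(Δφ/2)+cosφ1·cosφ2·sin²(Δλ/2)=0.9268934705; c=2·atan2(√a, √(1-a))=2.594012679; dist=6371·c=16526.455 ≈ 16526.5 km; running total=27080.8 km
Leg 2 bearing: y=sinΔλ·cosφ2=-0.22530366, x=cosφ1·sinφ2-sinφ1·cosφ2·cosΔλ=0.46934648; θ=atan2(y, x)=-25.6427° <0 so +360° → 334.3573° ≈ 334.4°
Leg 3: φ1=1.3409679, φ2=0.8509999, Δφ=-0.4899680, Δλ=1.6035649 rad; a=sin²(Δφ/2)+cosφ1·cosφ2·sin²(Δλ/2)=0.1363761359; c=2·atan2(√a, √(1-a))=0.756492807; dist=6371·c=4819.616 ≈ 4819.6 km; running total=31900.4 km
Leg 3 bearing: y=sinΔλ·cosφ2=0.65887774, x=cosφ1·sinφ2-sinφ1·cosφ2·cosΔλ=0.19233009; θ=atan2(y, x)=73.7272° ≈ 73.7°
Leg 4: φ1=0.8509999, φ2=-0.2368866, Δφ=-1.0878864, Δλ=-3.6684046 rad; a=sin²(Δφ/2)+cosφ1·cosφ2·sin²(Δλ/2)=0.8651992617; c=2·atan2(√a, √(1-a))=2.389701567; dist=6371·c=15224.789 ≈ 15224.8 km; running total=47125.2 km
Leg 4 bearing: y=sinΔλ·cosφ2=0.48873912, x=cosφ1·sinφ2-sinφ1·cosφ2·cosΔλ=0.47712899; θ=atan2(y, x)=45.6887° ≈ 45.7°
Leg 5: φ1=-0.2368866, φ2=-0.6398552, Δφ=-0.4029686, Δλ=3.6775745 rad; a=sin²(Δφ/2)+cosφ1·cosφ2·sin²(Δλ/2)=0.7651543167; c=2·atan2(√a, √(1-a))=2.129760889; dist=6371·c=13568.707 ≈ 13568.7 km; running total=60693.9 km
Leg 5 bearing: y=sinΔλ·cosφ2=-0.40966283, x=cosφ1·sinφ2-sinφ1·cosφ2·cosΔλ=-0.74225947; θ=atan2(y, x)=-151.1051° <0 so +360° → 208.8949° ≈ 208.9°
Leg 6: φ1=-0.6398552, φ2=0.9727278, Δφ=1.6125830, Δλ=-0.2100870 rad; a=sin²(Δφ/2)+cosφ1·cosφ2·sin²(Δλ/2)=0.5258527047; c=2·atan2(√a, √(1-a))=1.622524803; dist=6371·c=10337.106 ≈ 10337.1 km; running total=71031.0 km
Leg 6 bearing: y=sinΔλ·cosφ2=-0.11742070, x=cosφ1·sinφ2-sinφ1·cosφ2·cosΔλ=0.99173531; θ=atan2(y, x)=-6.7523° <0 so +360° → 353.2477° ≈ 353.2°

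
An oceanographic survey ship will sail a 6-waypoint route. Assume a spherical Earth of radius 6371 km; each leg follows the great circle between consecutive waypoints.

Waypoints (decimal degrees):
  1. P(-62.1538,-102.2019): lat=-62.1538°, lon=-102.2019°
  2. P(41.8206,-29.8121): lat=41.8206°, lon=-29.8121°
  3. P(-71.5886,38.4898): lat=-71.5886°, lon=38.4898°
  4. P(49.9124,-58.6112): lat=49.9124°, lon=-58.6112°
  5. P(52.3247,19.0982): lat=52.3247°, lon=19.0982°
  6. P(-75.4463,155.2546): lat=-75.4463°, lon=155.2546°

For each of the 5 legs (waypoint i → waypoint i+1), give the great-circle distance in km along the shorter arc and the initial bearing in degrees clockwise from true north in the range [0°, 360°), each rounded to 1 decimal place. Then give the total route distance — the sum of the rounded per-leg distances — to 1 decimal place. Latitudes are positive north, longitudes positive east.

Leg 1: dist=13228.3 km, bearing=54.3°
Leg 2: dist=13684.6 km, bearing=159.5°
Leg 3: dist=15420.6 km, bearing=284.6°
Leg 4: dist=5162.1 km, bearing=55.5°
Leg 5: dist=16820.0 km, bearing=158.8°
Total: 64315.6 km

Leg 1: φ1=-1.0847885, φ2=0.7299072, Δφ=1.8146956, Δλ=1.2634404 rad; a=sin²(Δφ/2)+cosφ1·cosφ2·sin²(Δλ/2)=0.7421370528; c=2·atan2(√a, √(1-a))=2.076329631; dist=6371·c=13228.296 ≈ 13228.3 km; running total=13228.3 km
Leg 1 bearing: y=sinΔλ·cosφ2=0.71031217, x=cosφ1·sinφ2-sinφ1·cosφ2·cosΔλ=0.51081818; θ=atan2(y, x)=54.2783° ≈ 54.3°
Leg 2: φ1=0.7299072, φ2=-1.2494568, Δφ=-1.9793639, Δλ=1.1920930 rad; a=sin²(Δφ/2)+cosφ1·cosφ2·sin²(Δλ/2)=0.7728238062; c=2·atan2(√a, √(1-a))=2.147958041; dist=6371·c=13684.641 ≈ 13684.6 km; running total=26912.9 km
Leg 2 bearing: y=sinΔλ·cosφ2=0.29345908, x=cosφ1·sinφ2-sinφ1·cosφ2·cosΔλ=-0.78495251; θ=atan2(y, x)=159.5014° ≈ 159.5°
Leg 3: φ1=-1.2494568, φ2=0.8711357, Δφ=2.1205925, Δλ=-1.6947322 rad; a=sin²(Δφ/2)+cosφ1·cosφ2·sin²(Δλ/2)=0.8755210673; c=2·atan2(√a, √(1-a))=2.420435376; dist=6371·c=15420.594 ≈ 15420.6 km; running total=42333.5 km
Leg 3 bearing: y=sinΔλ·cosφ2=-0.63901877, x=cosφ1·sinφ2-sinφ1·cosφ2·cosΔλ=0.16610456; θ=atan2(y, x)=-75.4292° <0 so +360° → 284.5708° ≈ 284.6°
Leg 4: φ1=0.8711357, φ2=0.9132383, Δφ=0.0421026, Δλ=1.3562849 rad; a=sin²(Δφ/2)+cosφ1·cosφ2·sin²(Δλ/2)=0.1553416333; c=2·atan2(√a, √(1-a))=0.810250837; dist=6371·c=5162.108 ≈ 5162.1 km; running total=47495.6 km
Leg 4 bearing: y=sinΔλ·cosφ2=0.59717782, x=cosφ1·sinφ2-sinφ1·cosφ2·cosΔλ=0.41014764; θ=atan2(y, x)=55.5183° ≈ 55.5°
Leg 5: φ1=0.9132383, φ2=-1.3167863, Δφ=-2.2300246, Δλ=2.3763775 rad; a=sin²(Δφ/2)+cosφ1·cosφ2·sin²(Δλ/2)=0.9384298173; c=2·atan2(√a, √(1-a))=2.640086825; dist=6371·c=16819.993 ≈ 16820.0 km; running total=64315.6 km
Leg 5 bearing: y=sinΔλ·cosφ2=0.17406474, x=cosφ1·sinφ2-sinφ1·cosφ2·cosΔλ=-0.44812794; θ=atan2(y, x)=158.7725° ≈ 158.8°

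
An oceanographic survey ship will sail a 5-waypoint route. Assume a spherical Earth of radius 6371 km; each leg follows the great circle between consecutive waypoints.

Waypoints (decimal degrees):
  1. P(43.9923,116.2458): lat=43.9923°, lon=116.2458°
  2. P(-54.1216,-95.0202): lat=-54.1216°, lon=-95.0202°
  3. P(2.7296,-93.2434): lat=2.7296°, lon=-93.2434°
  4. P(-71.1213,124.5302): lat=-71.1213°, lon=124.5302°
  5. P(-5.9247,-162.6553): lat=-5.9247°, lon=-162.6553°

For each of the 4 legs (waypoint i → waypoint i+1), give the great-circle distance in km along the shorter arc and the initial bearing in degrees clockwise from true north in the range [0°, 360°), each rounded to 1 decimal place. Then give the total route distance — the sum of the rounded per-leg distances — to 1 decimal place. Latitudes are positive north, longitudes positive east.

Leg 1: dist=17501.5 km, bearing=127.7°
Leg 2: dist=6323.7 km, bearing=2.1°
Leg 3: dist=11952.3 km, bearing=192.0°
Leg 4: dist=8771.7 km, bearing=75.6°
Total: 44549.2 km

Leg 1: φ1=0.7678105, φ2=-0.9446001, Δφ=-1.7124106, Δλ=-3.6872873 rad; a=sin²(Δφ/2)+cosφ1·cosφ2·sin²(Δλ/2)=0.9615889501; c=2·atan2(√a, √(1-a))=2.747064157; dist=6371·c=17501.546 ≈ 17501.5 km; running total=17501.5 km
Leg 1 bearing: y=sinΔλ·cosφ2=0.30417576, x=cosφ1·sinφ2-sinφ1·cosφ2·cosΔλ=-0.23498867; θ=atan2(y, x)=127.6876° ≈ 127.7°
Leg 2: φ1=-0.9446001, φ2=0.0476405, Δφ=0.9922406, Δλ=0.0310110 rad; a=sin²(Δφ/2)+cosφ1·cosφ2·sin²(Δλ/2)=0.2267330989; c=2·atan2(√a, √(1-a))=0.992576761; dist=6371·c=6323.707 ≈ 6323.7 km; running total=23825.2 km
Leg 2 bearing: y=sinΔλ·cosφ2=0.03097086, x=cosφ1·sinφ2-sinφ1·cosφ2·cosΔλ=0.83686415; θ=atan2(y, x)=2.1194° ≈ 2.1°
Leg 3: φ1=0.0476405, φ2=-1.2413009, Δφ=-1.2889414, Δλ=3.8008663 rad; a=sin²(Δφ/2)+cosφ1·cosφ2·sin²(Δλ/2)=0.6502644427; c=2·atan2(√a, √(1-a))=1.876043452; dist=6371·c=11952.273 ≈ 11952.3 km; running total=35777.5 km
Leg 3 bearing: y=sinΔλ·cosφ2=-0.19819787, x=cosφ1·sinφ2-sinφ1·cosφ2·cosΔλ=-0.93295230; θ=atan2(y, x)=-168.0063° <0 so +360° → 191.9937° ≈ 192.0°
Leg 4: φ1=-1.2413009, φ2=-0.1034055, Δφ=1.1378953, Δλ=-5.0123325 rad; a=sin²(Δφ/2)+cosφ1·cosφ2·sin²(Δλ/2)=0.4036196492; c=2·atan2(√a, √(1-a))=1.376821488; dist=6371·c=8771.730 ≈ 8771.7 km; running total=44549.2 km
Leg 4 bearing: y=sinΔλ·cosφ2=0.95025006, x=cosφ1·sinφ2-sinφ1·cosφ2·cosΔλ=0.24467965; θ=atan2(y, x)=75.5606° ≈ 75.6°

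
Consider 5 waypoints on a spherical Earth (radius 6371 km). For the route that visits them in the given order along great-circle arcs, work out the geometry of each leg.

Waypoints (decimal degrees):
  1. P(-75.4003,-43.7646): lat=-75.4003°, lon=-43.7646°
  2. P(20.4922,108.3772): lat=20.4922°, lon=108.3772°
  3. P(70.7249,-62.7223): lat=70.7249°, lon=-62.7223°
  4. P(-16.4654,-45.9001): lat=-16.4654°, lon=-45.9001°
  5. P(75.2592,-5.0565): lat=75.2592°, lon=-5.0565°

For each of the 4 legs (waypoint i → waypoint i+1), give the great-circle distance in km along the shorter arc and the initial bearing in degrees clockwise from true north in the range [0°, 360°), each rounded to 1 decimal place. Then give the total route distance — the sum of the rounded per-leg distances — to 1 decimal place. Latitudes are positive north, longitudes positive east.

Leg 1: φ1=-1.3159835, φ2=0.3576564, Δφ=1.6736399, Δλ=2.6553753 rad; a=sin²(Δφ/2)+cosφ1·cosφ2·sin²(Δλ/2)=0.7737628064; c=2·atan2(√a, √(1-a))=2.150200691; dist=6371·c=13698.929 ≈ 13698.9 km; running total=13698.9 km
Leg 1 bearing: y=sinΔλ·cosφ2=0.43771508, x=cosφ1·sinφ2-sinφ1·cosφ2·cosΔλ=-0.71317684; θ=atan2(y, x)=148.4603° ≈ 148.5°
Leg 2: φ1=0.3576564, φ2=1.2343824, Δφ=0.8767260, Δλ=-2.9862496 rad; a=sin²(Δφ/2)+cosφ1·cosφ2·sin²(Δλ/2)=0.4875178929; c=2·atan2(√a, √(1-a))=1.545829519; dist=6371·c=9848.480 ≈ 9848.5 km; running total=23547.4 km
Leg 2 bearing: y=sinΔλ·cosφ2=-0.05107339, x=cosφ1·sinφ2-sinφ1·cosφ2·cosΔλ=0.99838284; θ=atan2(y, x)=-2.9285° <0 so +360° → 357.0715° ≈ 357.1°
Leg 3: φ1=1.2343824, φ2=-0.2873754, Δφ=-1.5217578, Δλ=0.2936028 rad; a=sin²(Δφ/2)+cosφ1·cosφ2·sin²(Δλ/2)=0.4822639243; c=2·atan2(√a, √(1-a))=1.535316732; dist=6371·c=9781.503 ≈ 9781.5 km; running total=33328.9 km
Leg 3 bearing: y=sinΔλ·cosφ2=0.27753461, x=cosφ1·sinφ2-sinφ1·cosφ2·cosΔλ=-0.96006055; θ=atan2(y, x)=163.8765° ≈ 163.9°
Leg 4: φ1=-0.2873754, φ2=1.3135208, Δφ=1.6008963, Δλ=0.7128553 rad; a=sin²(Δφ/2)+cosφ1·cosφ2·sin²(Δλ/2)=0.5447564645; c=2·atan2(√a, √(1-a))=1.660429227; dist=6371·c=10578.595 ≈ 10578.6 km; running total=43907.5 km
Leg 4 bearing: y=sinΔλ·cosφ2=0.16640722, x=cosφ1·sinφ2-sinφ1·cosφ2·cosΔλ=0.98198578; θ=atan2(y, x)=9.6180° ≈ 9.6°

Leg 1: dist=13698.9 km, bearing=148.5°
Leg 2: dist=9848.5 km, bearing=357.1°
Leg 3: dist=9781.5 km, bearing=163.9°
Leg 4: dist=10578.6 km, bearing=9.6°
Total: 43907.5 km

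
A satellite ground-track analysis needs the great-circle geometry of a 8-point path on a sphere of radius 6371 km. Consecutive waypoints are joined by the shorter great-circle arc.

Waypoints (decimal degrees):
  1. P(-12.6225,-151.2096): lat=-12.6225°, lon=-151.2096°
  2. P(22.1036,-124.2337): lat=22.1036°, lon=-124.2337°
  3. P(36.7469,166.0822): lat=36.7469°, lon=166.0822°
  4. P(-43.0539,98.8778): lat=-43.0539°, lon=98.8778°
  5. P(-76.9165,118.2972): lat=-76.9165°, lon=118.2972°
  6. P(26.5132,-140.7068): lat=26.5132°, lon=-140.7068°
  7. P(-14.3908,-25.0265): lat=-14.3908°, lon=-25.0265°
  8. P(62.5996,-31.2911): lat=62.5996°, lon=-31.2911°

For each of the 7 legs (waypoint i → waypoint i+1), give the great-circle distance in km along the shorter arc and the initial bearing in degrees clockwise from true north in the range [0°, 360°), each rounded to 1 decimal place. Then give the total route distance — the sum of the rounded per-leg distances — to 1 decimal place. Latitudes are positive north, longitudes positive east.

Leg 1: dist=4854.2 km, bearing=37.5°
Leg 2: dist=6796.9 km, bearing=300.9°
Leg 3: dist=11170.9 km, bearing=223.2°
Leg 4: dist=3871.6 km, bearing=172.4°
Leg 5: dist=13149.8 km, bearing=94.2°
Leg 6: dist=13244.9 km, bearing=92.3°
Leg 7: dist=8578.3 km, bearing=357.0°
Total: 61666.6 km

Leg 1: φ1=-0.2203042, φ2=0.3857806, Δφ=0.6060848, Δλ=0.4708183 rad; a=sin²(Δφ/2)+cosφ1·cosφ2·sin²(Δλ/2)=0.1382425673; c=2·atan2(√a, √(1-a))=0.761915771; dist=6371·c=4854.165 ≈ 4854.2 km; running total=4854.2 km
Leg 1 bearing: y=sinΔλ·cosφ2=0.42027719, x=cosφ1·sinφ2-sinφ1·cosφ2·cosΔλ=0.54762517; θ=atan2(y, x)=37.5046° ≈ 37.5°
Leg 2: φ1=0.3857806, φ2=0.6413544, Δφ=0.2555738, Δλ=5.0669683 rad; a=sin²(Δφ/2)+cosφ1·cosφ2·sin²(Δλ/2)=0.2585602588; c=2·atan2(√a, √(1-a))=1.066856328; dist=6371·c=6796.942 ≈ 6796.9 km; running total=11651.1 km
Leg 2 bearing: y=sinΔλ·cosφ2=-0.75144027, x=cosφ1·sinφ2-sinφ1·cosφ2·cosΔλ=0.44962754; θ=atan2(y, x)=-59.1056° <0 so +360° → 300.8944° ≈ 300.9°
Leg 3: φ1=0.6413544, φ2=-0.7514323, Δφ=-1.3927867, Δλ=-1.1729381 rad; a=sin²(Δφ/2)+cosφ1·cosφ2·sin²(Δλ/2)=0.5907928773; c=2·atan2(√a, √(1-a))=1.753395102; dist=6371·c=11170.880 ≈ 11170.9 km; running total=22822.0 km
Leg 3 bearing: y=sinΔλ·cosφ2=-0.67363803, x=cosφ1·sinφ2-sinφ1·cosφ2·cosΔλ=-0.71640660; θ=atan2(y, x)=-136.7623° <0 so +360° → 223.2377° ≈ 223.2°
Leg 4: φ1=-0.7514323, φ2=-1.3424462, Δφ=-0.5910139, Δλ=0.3389325 rad; a=sin²(Δφ/2)+cosφ1·cosφ2·sin²(Δλ/2)=0.0895170390; c=2·atan2(√a, √(1-a))=0.607695660; dist=6371·c=3871.629 ≈ 3871.6 km; running total=26693.6 km
Leg 4 bearing: y=sinΔλ·cosφ2=0.07526388, x=cosφ1·sinφ2-sinφ1·cosφ2·cosΔλ=-0.56599497; θ=atan2(y, x)=172.4255° ≈ 172.4°
Leg 5: φ1=-1.3424462, φ2=0.4627426, Δφ=1.8051888, Δλ=-4.5204726 rad; a=sin²(Δφ/2)+cosφ1·cosφ2·sin²(Δλ/2)=0.7367264846; c=2·atan2(√a, √(1-a))=2.064003173; dist=6371·c=13149.764 ≈ 13149.8 km; running total=39843.4 km
Leg 5 bearing: y=sinΔλ·cosφ2=0.87840288, x=cosφ1·sinφ2-sinφ1·cosφ2·cosΔλ=-0.06519709; θ=atan2(y, x)=94.2448° ≈ 94.2°
Leg 6: φ1=0.4627426, φ2=-0.2511668, Δφ=-0.7139095, Δλ=2.0190021 rad; a=sin²(Δφ/2)+cosφ1·cosφ2·sin²(Δλ/2)=0.7432770626; c=2·atan2(√a, √(1-a))=2.078937502; dist=6371·c=13244.911 ≈ 13244.9 km; running total=53088.3 km
Leg 6 bearing: y=sinΔλ·cosφ2=0.87294838, x=cosφ1·sinφ2-sinφ1·cosφ2·cosΔλ=-0.03501739; θ=atan2(y, x)=92.2971° ≈ 92.3°
Leg 7: φ1=-0.2511668, φ2=1.0925691, Δφ=1.3437360, Δλ=-0.1093379 rad; a=sin²(Δφ/2)+cosφ1·cosφ2·sin²(Δλ/2)=0.3887737776; c=2·atan2(√a, √(1-a))=1.346467101; dist=6371·c=8578.342 ≈ 8578.3 km; running total=61666.6 km
Leg 7 bearing: y=sinΔλ·cosφ2=-0.05021776, x=cosφ1·sinφ2-sinφ1·cosφ2·cosΔλ=0.97364937; θ=atan2(y, x)=-2.9525° <0 so +360° → 357.0475° ≈ 357.0°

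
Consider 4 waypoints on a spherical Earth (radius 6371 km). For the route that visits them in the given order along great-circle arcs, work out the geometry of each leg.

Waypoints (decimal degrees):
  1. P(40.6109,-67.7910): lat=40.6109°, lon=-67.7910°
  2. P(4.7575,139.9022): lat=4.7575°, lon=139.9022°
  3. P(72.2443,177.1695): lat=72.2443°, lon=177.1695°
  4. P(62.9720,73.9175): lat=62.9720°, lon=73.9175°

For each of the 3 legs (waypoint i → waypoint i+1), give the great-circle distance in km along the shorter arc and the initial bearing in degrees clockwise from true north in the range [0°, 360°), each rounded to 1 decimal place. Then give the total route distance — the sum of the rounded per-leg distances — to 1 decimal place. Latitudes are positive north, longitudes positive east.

Leg 1: φ1=0.7087939, φ2=0.0830340, Δφ=-0.6257599, Δλ=3.6249302 rad; a=sin²(Δφ/2)+cosφ1·cosφ2·sin²(Δλ/2)=0.8079419962; c=2·atan2(√a, √(1-a))=2.234303852; dist=6371·c=14234.7498 ≈ 14234.7 km; running total=14234.7 km
Leg 1 bearing: y=sinΔλ·cosφ2=-0.46313578, x=cosφ1·sinφ2-sinφ1·cosφ2·cosΔλ=0.63733206; θ=atan2(y, x)=-36.0051° <0 so +360° → 323.9949° ≈ 324.0°
Leg 2: φ1=0.0830340, φ2=1.2609009, Δφ=1.1778669, Δλ=0.6504371 rad; a=sin²(Δφ/2)+cosφ1·cosφ2·sin²(Δλ/2)=0.3395779909; c=2·atan2(√a, √(1-a))=1.244175843; dist=6371·c=7926.644 ≈ 7926.6 km; running total=22161.3 km
Leg 2 bearing: y=sinΔλ·cosφ2=0.18466316, x=cosφ1·sinφ2-sinφ1·cosφ2·cosΔλ=0.92895567; θ=atan2(y, x)=11.2430° ≈ 11.2°
Leg 3: φ1=1.2609009, φ2=1.0990687, Δφ=-0.1618322, Δλ=-1.8020874 rad; a=sin²(Δφ/2)+cosφ1·cosφ2·sin²(Δλ/2)=0.0917075717; c=2·atan2(√a, √(1-a))=0.615326794; dist=6371·c=3920.247 ≈ 3920.2 km; running total=26081.5 km
Leg 3 bearing: y=sinΔλ·cosφ2=-0.44232508, x=cosφ1·sinφ2-sinφ1·cosφ2·cosΔλ=0.37086075; θ=atan2(y, x)=-50.0224° <0 so +360° → 309.9776° ≈ 310.0°

Leg 1: dist=14234.7 km, bearing=324.0°
Leg 2: dist=7926.6 km, bearing=11.2°
Leg 3: dist=3920.2 km, bearing=310.0°
Total: 26081.5 km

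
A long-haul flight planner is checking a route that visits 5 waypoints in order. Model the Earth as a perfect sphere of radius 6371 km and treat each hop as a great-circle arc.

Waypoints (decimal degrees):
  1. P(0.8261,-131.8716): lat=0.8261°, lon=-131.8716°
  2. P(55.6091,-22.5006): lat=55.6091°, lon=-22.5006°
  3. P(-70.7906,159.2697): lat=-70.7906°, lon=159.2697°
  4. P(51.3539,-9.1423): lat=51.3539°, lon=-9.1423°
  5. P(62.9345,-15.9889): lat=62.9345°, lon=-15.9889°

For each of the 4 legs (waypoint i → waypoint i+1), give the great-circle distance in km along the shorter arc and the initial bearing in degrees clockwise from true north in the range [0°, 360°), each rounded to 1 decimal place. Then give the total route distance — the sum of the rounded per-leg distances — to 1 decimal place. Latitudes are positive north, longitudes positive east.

Leg 1: φ1=0.0144182, φ2=0.9705619, Δφ=0.9561437, Δλ=1.9088841 rad; a=sin²(Δφ/2)+cosφ1·cosφ2·sin²(Δλ/2)=0.5877149449; c=2·atan2(√a, √(1-a))=1.747138740; dist=6371·c=11131.021 ≈ 11131.0 km; running total=11131.0 km
Leg 1 bearing: y=sinΔλ·cosφ2=0.53286096, x=cosφ1·sinφ2-sinφ1·cosφ2·cosΔλ=0.82781855; θ=atan2(y, x)=32.7691° ≈ 32.8°
Leg 2: φ1=0.9705619, φ2=-1.2355290, Δφ=-2.2060909, Δλ=3.1724902 rad; a=sin²(Δφ/2)+cosφ1·cosφ2·sin²(Δλ/2)=0.9825062000; c=2·atan2(√a, √(1-a))=2.876286991; dist=6371·c=18324.824 ≈ 18324.8 km; running total=29455.8 km
Leg 2 bearing: y=sinΔλ·cosφ2=-0.01016435, x=cosφ1·sinφ2-sinφ1·cosφ2·cosΔλ=-0.26200716; θ=atan2(y, x)=-177.7784° <0 so +360° → 182.2216° ≈ 182.2°
Leg 3: φ1=-1.2355290, φ2=0.8962946, Δφ=2.1318237, Δλ=-2.9393439 rad; a=sin²(Δφ/2)+cosφ1·cosφ2·sin²(Δλ/2)=0.9694107713; c=2·atan2(√a, √(1-a))=2.789988787; dist=6371·c=17775.019 ≈ 17775.0 km; running total=47230.8 km
Leg 3 bearing: y=sinΔλ·cosφ2=-0.12544668, x=cosφ1·sinφ2-sinφ1·cosφ2·cosΔλ=-0.32074482; θ=atan2(y, x)=-158.6390° <0 so +360° → 201.3610° ≈ 201.4°
Leg 4: φ1=0.8962946, φ2=1.0984142, Δφ=0.2021196, Δλ=-0.1194957 rad; a=sin²(Δφ/2)+cosφ1·cosφ2·sin²(Δλ/2)=0.0111915394; c=2·atan2(√a, √(1-a))=0.211976797; dist=6371·c=1350.504 ≈ 1350.5 km; running total=48581.3 km
Leg 4 bearing: y=sinΔλ·cosφ2=-0.05424229, x=cosφ1·sinφ2-sinφ1·cosφ2·cosΔλ=0.20328042; θ=atan2(y, x)=-14.9404° <0 so +360° → 345.0596° ≈ 345.1°

Leg 1: dist=11131.0 km, bearing=32.8°
Leg 2: dist=18324.8 km, bearing=182.2°
Leg 3: dist=17775.0 km, bearing=201.4°
Leg 4: dist=1350.5 km, bearing=345.1°
Total: 48581.3 km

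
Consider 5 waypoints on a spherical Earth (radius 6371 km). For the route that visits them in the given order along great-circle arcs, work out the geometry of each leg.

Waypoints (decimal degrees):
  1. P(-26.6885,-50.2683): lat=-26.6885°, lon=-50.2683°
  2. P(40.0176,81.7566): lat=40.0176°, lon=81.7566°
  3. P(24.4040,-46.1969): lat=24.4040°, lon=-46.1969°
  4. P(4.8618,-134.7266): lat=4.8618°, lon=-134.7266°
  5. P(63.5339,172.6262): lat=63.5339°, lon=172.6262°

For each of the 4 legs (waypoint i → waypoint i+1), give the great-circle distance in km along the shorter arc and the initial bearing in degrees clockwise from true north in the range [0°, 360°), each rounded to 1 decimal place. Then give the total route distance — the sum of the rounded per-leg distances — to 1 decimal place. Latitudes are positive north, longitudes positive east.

Leg 1: φ1=-0.4658022, φ2=0.6984389, Δφ=1.1642411, Δλ=2.3042692 rad; a=sin²(Δφ/2)+cosφ1·cosφ2·sin²(Δλ/2)=0.8734419383; c=2·atan2(√a, √(1-a))=2.414159769; dist=6371·c=15380.612 ≈ 15380.6 km; running total=15380.6 km
Leg 1 bearing: y=sinΔλ·cosφ2=0.56891244, x=cosφ1·sinφ2-sinφ1·cosφ2·cosΔλ=0.34424280; θ=atan2(y, x)=58.8223° ≈ 58.8°
Leg 2: φ1=0.6984389, φ2=0.4259302, Δφ=-0.2725087, Δλ=-2.2332099 rad; a=sin²(Δφ/2)+cosφ1·cosφ2·sin²(Δλ/2)=0.5816266711; c=2·atan2(√a, √(1-a))=1.734783669; dist=6371·c=11052.307 ≈ 11052.3 km; running total=26432.9 km
Leg 2 bearing: y=sinΔλ·cosφ2=-0.71806057, x=cosφ1·sinφ2-sinφ1·cosφ2·cosΔλ=0.67656291; θ=atan2(y, x)=-46.7044° <0 so +360° → 313.2956° ≈ 313.3°
Leg 3: φ1=0.4259302, φ2=0.0848544, Δφ=-0.3410757, Δλ=-1.5451348 rad; a=sin²(Δφ/2)+cosφ1·cosφ2·sin²(Δλ/2)=0.4708503625; c=2·atan2(√a, √(1-a))=1.512463977; dist=6371·c=9635.908 ≈ 9635.9 km; running total=36068.8 km
Leg 3 bearing: y=sinΔλ·cosφ2=-0.99607397, x=cosφ1·sinφ2-sinφ1·cosφ2·cosΔλ=0.06661715; θ=atan2(y, x)=-86.1738° <0 so +360° → 273.8262° ≈ 273.8°
Leg 4: φ1=0.0848544, φ2=1.1088757, Δφ=1.0240213, Δλ=5.3643183 rad; a=sin²(Δφ/2)+cosφ1·cosφ2·sin²(Δλ/2)=0.3273530589; c=2·atan2(√a, √(1-a))=1.218244418; dist=6371·c=7761.435 ≈ 7761.4 km; running total=43830.2 km
Leg 4 bearing: y=sinΔλ·cosφ2=-0.35426823, x=cosφ1·sinφ2-sinφ1·cosφ2·cosΔλ=0.86906050; θ=atan2(y, x)=-22.1780° <0 so +360° → 337.8220° ≈ 337.8°

Leg 1: dist=15380.6 km, bearing=58.8°
Leg 2: dist=11052.3 km, bearing=313.3°
Leg 3: dist=9635.9 km, bearing=273.8°
Leg 4: dist=7761.4 km, bearing=337.8°
Total: 43830.2 km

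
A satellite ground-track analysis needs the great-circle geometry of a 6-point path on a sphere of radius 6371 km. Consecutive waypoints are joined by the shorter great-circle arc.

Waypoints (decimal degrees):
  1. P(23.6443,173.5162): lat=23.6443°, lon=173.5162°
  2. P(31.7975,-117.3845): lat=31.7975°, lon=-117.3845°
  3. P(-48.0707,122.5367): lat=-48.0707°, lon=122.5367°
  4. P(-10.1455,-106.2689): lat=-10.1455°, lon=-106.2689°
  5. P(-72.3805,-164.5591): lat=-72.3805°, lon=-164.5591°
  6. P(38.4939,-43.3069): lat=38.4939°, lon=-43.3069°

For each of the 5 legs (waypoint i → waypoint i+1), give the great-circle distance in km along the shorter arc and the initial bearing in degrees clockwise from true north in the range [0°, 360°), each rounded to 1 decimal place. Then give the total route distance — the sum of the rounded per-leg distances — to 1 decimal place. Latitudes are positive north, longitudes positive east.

Leg 1: φ1=0.4126709, φ2=0.5549711, Δφ=0.1423002, Δλ=-5.0771750 rad; a=sin²(Δφ/2)+cosφ1·cosφ2·sin²(Δλ/2)=0.2554608768; c=2·atan2(√a, √(1-a))=1.059763653; dist=6371·c=6751.754 ≈ 6751.8 km; running total=6751.8 km
Leg 1 bearing: y=sinΔλ·cosφ2=0.79399133, x=cosφ1·sinφ2-sinφ1·cosφ2·cosΔλ=0.36108203; θ=atan2(y, x)=65.5455° ≈ 65.5°
Leg 2: φ1=0.5549711, φ2=-0.8389920, Δφ=-1.3939631, Δλ=4.1874149 rad; a=sin²(Δφ/2)+cosφ1·cosφ2·sin²(Δλ/2)=0.8383251188; c=2·atan2(√a, √(1-a))=2.313999971; dist=6371·c=14742.494 ≈ 14742.5 km; running total=21494.3 km
Leg 2 bearing: y=sinΔλ·cosφ2=-0.57822947, x=cosφ1·sinφ2-sinφ1·cosφ2·cosΔλ=-0.45584552; θ=atan2(y, x)=-128.2504° <0 so +360° → 231.7496° ≈ 231.7°
Leg 3: φ1=-0.8389920, φ2=-0.1770724, Δφ=0.6619196, Δλ=-3.9934111 rad; a=sin²(Δφ/2)+cosφ1·cosφ2·sin²(Δλ/2)=0.6510825452; c=2·atan2(√a, √(1-a))=1.877759425; dist=6371·c=11963.205 ≈ 11963.2 km; running total=33457.5 km
Leg 3 bearing: y=sinΔλ·cosφ2=0.74071322, x=cosφ1·sinφ2-sinφ1·cosφ2·cosΔλ=-0.60003348; θ=atan2(y, x)=129.0101° ≈ 129.0°
Leg 4: φ1=-0.1770724, φ2=-1.2632780, Δφ=-1.0862057, Δλ=-1.0173559 rad; a=sin²(Δφ/2)+cosφ1·cosφ2·sin²(Δλ/2)=0.3377507503; c=2·atan2(√a, √(1-a))=1.240314838; dist=6371·c=7902.046 ≈ 7902.0 km; running total=41359.5 km
Leg 4 bearing: y=sinΔλ·cosφ2=-0.25750845, x=cosφ1·sinφ2-sinφ1·cosφ2·cosΔλ=-0.91015939; θ=atan2(y, x)=-164.2024° <0 so +360° → 195.7976° ≈ 195.8°
Leg 5: φ1=-1.2632780, φ2=0.6718453, Δφ=1.9351233, Δλ=2.1162501 rad; a=sin²(Δφ/2)+cosφ1·cosφ2·sin²(Δλ/2)=0.8580712686; c=2·atan2(√a, √(1-a))=2.369056042; dist=6371·c=15093.256 ≈ 15093.3 km; running total=56452.8 km
Leg 5 bearing: y=sinΔλ·cosφ2=0.66910207, x=cosφ1·sinφ2-sinφ1·cosφ2·cosΔλ=-0.19860083; θ=atan2(y, x)=106.5318° ≈ 106.5°

Leg 1: dist=6751.8 km, bearing=65.5°
Leg 2: dist=14742.5 km, bearing=231.7°
Leg 3: dist=11963.2 km, bearing=129.0°
Leg 4: dist=7902.0 km, bearing=195.8°
Leg 5: dist=15093.3 km, bearing=106.5°
Total: 56452.8 km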